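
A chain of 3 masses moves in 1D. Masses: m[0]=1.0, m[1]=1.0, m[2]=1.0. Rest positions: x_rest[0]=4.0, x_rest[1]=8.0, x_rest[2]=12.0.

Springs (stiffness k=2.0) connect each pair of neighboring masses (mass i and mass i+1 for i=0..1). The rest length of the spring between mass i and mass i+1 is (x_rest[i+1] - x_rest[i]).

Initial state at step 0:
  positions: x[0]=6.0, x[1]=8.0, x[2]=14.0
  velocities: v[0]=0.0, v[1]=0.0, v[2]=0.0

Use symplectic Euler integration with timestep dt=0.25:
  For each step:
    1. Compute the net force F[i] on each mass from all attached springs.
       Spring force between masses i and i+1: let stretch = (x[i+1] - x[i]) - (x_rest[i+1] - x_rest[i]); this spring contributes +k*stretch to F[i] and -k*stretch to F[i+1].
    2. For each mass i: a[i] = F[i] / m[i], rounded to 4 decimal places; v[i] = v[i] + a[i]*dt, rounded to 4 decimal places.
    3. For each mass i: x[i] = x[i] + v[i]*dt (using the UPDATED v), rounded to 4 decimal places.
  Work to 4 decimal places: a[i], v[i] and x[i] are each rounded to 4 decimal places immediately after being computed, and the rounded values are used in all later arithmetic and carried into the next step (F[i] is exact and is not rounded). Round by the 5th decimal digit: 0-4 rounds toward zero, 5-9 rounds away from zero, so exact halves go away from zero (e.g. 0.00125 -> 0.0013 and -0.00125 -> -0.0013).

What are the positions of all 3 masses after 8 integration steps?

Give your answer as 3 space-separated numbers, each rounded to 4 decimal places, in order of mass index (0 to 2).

Step 0: x=[6.0000 8.0000 14.0000] v=[0.0000 0.0000 0.0000]
Step 1: x=[5.7500 8.5000 13.7500] v=[-1.0000 2.0000 -1.0000]
Step 2: x=[5.3438 9.3125 13.3438] v=[-1.6250 3.2500 -1.6250]
Step 3: x=[4.9336 10.1328 12.9336] v=[-1.6407 3.2813 -1.6407]
Step 4: x=[4.6733 10.6533 12.6733] v=[-1.0411 2.0821 -1.0411]
Step 5: x=[4.6605 10.6788 12.6605] v=[-0.0511 0.1021 -0.0511]
Step 6: x=[4.9000 10.1998 12.9000] v=[0.9581 -1.9162 0.9581]
Step 7: x=[5.3020 9.3958 13.3020] v=[1.6080 -3.2160 1.6080]
Step 8: x=[5.7157 8.5684 13.7157] v=[1.6549 -3.3098 1.6549]

Answer: 5.7157 8.5684 13.7157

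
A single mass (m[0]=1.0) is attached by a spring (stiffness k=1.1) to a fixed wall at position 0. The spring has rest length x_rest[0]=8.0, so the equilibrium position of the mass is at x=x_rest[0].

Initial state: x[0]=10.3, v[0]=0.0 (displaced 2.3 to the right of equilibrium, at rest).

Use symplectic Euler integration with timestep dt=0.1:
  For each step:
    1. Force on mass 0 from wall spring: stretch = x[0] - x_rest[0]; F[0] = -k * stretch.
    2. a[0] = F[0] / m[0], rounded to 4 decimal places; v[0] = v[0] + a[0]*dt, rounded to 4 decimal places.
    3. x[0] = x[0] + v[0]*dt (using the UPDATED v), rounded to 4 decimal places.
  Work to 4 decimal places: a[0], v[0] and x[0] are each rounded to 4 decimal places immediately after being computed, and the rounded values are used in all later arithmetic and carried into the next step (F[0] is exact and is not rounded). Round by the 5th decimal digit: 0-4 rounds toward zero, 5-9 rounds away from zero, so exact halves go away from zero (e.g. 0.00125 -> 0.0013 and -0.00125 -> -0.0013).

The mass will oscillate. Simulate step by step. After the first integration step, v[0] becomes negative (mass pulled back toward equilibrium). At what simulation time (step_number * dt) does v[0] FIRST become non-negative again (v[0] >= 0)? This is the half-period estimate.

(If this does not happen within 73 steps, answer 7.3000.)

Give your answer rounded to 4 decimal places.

Step 0: x=[10.3000] v=[0.0000]
Step 1: x=[10.2747] v=[-0.2530]
Step 2: x=[10.2244] v=[-0.5032]
Step 3: x=[10.1496] v=[-0.7479]
Step 4: x=[10.0512] v=[-0.9844]
Step 5: x=[9.9302] v=[-1.2100]
Step 6: x=[9.7880] v=[-1.4223]
Step 7: x=[9.6261] v=[-1.6190]
Step 8: x=[9.4463] v=[-1.7979]
Step 9: x=[9.2506] v=[-1.9570]
Step 10: x=[9.0411] v=[-2.0946]
Step 11: x=[8.8202] v=[-2.2091]
Step 12: x=[8.5903] v=[-2.2993]
Step 13: x=[8.3539] v=[-2.3642]
Step 14: x=[8.1136] v=[-2.4031]
Step 15: x=[7.8720] v=[-2.4156]
Step 16: x=[7.6319] v=[-2.4015]
Step 17: x=[7.3958] v=[-2.3610]
Step 18: x=[7.1664] v=[-2.2945]
Step 19: x=[6.9461] v=[-2.2028]
Step 20: x=[6.7374] v=[-2.0869]
Step 21: x=[6.5426] v=[-1.9480]
Step 22: x=[6.3638] v=[-1.7877]
Step 23: x=[6.2030] v=[-1.6077]
Step 24: x=[6.0620] v=[-1.4100]
Step 25: x=[5.9423] v=[-1.1968]
Step 26: x=[5.8453] v=[-0.9705]
Step 27: x=[5.7720] v=[-0.7335]
Step 28: x=[5.7232] v=[-0.4884]
Step 29: x=[5.6994] v=[-0.2380]
Step 30: x=[5.7009] v=[0.0151]
First v>=0 after going negative at step 30, time=3.0000

Answer: 3.0000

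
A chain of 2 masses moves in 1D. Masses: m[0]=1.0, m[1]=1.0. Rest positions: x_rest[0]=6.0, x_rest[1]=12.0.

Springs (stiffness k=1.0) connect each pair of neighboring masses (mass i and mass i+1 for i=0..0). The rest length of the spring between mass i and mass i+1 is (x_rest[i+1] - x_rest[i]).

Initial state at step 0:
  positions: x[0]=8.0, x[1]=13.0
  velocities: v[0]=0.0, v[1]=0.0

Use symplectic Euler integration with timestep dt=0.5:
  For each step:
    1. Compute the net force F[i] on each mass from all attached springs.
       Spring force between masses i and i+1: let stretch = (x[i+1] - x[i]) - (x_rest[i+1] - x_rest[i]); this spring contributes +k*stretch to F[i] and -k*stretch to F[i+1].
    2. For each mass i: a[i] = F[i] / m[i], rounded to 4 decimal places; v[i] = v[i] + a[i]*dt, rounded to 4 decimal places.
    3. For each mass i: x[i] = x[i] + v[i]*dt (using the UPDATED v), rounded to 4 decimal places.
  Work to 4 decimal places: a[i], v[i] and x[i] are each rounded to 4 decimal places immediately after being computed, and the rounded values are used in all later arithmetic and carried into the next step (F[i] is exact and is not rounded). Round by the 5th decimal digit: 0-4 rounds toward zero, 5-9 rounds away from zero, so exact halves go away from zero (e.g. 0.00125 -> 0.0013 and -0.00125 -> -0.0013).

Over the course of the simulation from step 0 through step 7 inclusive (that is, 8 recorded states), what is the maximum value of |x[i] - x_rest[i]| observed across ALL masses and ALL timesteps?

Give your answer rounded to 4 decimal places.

Answer: 2.0313

Derivation:
Step 0: x=[8.0000 13.0000] v=[0.0000 0.0000]
Step 1: x=[7.7500 13.2500] v=[-0.5000 0.5000]
Step 2: x=[7.3750 13.6250] v=[-0.7500 0.7500]
Step 3: x=[7.0625 13.9375] v=[-0.6250 0.6250]
Step 4: x=[6.9688 14.0313] v=[-0.1875 0.1875]
Step 5: x=[7.1407 13.8594] v=[0.3438 -0.3438]
Step 6: x=[7.4923 13.5078] v=[0.7032 -0.7032]
Step 7: x=[7.8478 13.1523] v=[0.7110 -0.7110]
Max displacement = 2.0313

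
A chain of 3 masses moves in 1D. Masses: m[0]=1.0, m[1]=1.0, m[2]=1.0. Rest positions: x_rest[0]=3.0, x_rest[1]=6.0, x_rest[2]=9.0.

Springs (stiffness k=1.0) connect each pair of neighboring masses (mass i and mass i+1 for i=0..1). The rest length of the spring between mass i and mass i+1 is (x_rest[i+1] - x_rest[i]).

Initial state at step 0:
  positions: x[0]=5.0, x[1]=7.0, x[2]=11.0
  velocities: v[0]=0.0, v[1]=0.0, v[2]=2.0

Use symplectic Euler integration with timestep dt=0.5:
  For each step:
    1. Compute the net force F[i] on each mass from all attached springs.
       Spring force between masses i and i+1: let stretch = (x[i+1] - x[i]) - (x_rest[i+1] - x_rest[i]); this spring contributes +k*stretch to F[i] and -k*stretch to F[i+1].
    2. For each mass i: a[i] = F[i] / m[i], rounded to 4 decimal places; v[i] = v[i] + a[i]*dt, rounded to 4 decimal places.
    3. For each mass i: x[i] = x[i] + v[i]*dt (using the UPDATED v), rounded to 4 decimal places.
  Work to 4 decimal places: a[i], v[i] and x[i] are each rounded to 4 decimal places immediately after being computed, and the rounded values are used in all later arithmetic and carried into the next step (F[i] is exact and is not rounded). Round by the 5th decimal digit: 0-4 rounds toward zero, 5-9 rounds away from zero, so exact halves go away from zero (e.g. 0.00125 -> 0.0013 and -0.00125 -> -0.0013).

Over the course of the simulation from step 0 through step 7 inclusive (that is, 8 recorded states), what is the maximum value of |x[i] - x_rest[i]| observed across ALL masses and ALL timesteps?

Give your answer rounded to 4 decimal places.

Answer: 4.7310

Derivation:
Step 0: x=[5.0000 7.0000 11.0000] v=[0.0000 0.0000 2.0000]
Step 1: x=[4.7500 7.5000 11.7500] v=[-0.5000 1.0000 1.5000]
Step 2: x=[4.4375 8.3750 12.1875] v=[-0.6250 1.7500 0.8750]
Step 3: x=[4.3594 9.2188 12.4219] v=[-0.1563 1.6875 0.4688]
Step 4: x=[4.7461 9.6485 12.6056] v=[0.7734 0.8594 0.3673]
Step 5: x=[5.6084 9.5919 12.8000] v=[1.7246 -0.1133 0.3888]
Step 6: x=[6.7166 9.3414 12.9424] v=[2.2164 -0.5010 0.2848]
Step 7: x=[7.7310 9.3350 12.9346] v=[2.0288 -0.0129 -0.0157]
Max displacement = 4.7310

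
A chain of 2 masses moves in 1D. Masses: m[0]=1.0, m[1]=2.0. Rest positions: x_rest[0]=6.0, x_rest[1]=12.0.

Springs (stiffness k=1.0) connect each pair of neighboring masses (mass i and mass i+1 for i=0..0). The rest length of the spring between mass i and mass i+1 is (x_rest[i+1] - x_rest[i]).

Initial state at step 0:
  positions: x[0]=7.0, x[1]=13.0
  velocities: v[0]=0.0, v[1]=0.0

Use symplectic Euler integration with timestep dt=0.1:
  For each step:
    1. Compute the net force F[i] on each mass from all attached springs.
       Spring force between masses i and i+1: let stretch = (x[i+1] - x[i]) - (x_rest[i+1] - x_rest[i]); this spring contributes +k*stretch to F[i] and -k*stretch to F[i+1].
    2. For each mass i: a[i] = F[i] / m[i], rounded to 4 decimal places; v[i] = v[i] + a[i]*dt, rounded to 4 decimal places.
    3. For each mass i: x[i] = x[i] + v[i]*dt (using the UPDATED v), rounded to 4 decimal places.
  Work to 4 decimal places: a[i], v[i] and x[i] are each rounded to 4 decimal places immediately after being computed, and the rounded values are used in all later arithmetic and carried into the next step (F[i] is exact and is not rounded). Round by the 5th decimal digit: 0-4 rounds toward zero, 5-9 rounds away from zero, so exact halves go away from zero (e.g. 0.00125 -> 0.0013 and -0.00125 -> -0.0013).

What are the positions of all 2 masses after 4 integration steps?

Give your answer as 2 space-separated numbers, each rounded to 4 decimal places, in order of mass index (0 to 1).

Step 0: x=[7.0000 13.0000] v=[0.0000 0.0000]
Step 1: x=[7.0000 13.0000] v=[0.0000 0.0000]
Step 2: x=[7.0000 13.0000] v=[0.0000 0.0000]
Step 3: x=[7.0000 13.0000] v=[0.0000 0.0000]
Step 4: x=[7.0000 13.0000] v=[0.0000 0.0000]

Answer: 7.0000 13.0000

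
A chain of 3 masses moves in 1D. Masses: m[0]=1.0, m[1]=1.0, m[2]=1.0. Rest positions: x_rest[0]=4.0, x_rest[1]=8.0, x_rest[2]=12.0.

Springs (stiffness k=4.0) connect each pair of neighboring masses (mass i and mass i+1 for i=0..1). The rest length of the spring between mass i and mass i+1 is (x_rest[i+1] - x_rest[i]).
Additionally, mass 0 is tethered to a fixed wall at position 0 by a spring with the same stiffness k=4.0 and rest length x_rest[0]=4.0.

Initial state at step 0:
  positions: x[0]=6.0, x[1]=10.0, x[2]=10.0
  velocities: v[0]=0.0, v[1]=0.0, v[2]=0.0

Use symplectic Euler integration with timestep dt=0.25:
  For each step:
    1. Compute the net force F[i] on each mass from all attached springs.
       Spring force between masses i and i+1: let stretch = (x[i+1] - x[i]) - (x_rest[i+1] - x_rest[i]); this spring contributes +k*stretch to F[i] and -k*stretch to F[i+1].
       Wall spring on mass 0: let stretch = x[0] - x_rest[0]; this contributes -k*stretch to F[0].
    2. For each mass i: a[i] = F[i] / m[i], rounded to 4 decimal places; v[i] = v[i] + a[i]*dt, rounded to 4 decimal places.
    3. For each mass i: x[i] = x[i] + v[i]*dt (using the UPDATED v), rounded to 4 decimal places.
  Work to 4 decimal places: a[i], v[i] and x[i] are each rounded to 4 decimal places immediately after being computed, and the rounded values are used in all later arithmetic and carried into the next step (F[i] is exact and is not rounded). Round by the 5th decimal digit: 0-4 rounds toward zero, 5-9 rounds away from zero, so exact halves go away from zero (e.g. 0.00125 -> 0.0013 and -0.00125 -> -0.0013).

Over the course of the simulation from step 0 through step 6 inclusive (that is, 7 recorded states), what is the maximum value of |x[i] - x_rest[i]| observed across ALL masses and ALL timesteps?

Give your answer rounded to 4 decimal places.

Answer: 2.6367

Derivation:
Step 0: x=[6.0000 10.0000 10.0000] v=[0.0000 0.0000 0.0000]
Step 1: x=[5.5000 9.0000 11.0000] v=[-2.0000 -4.0000 4.0000]
Step 2: x=[4.5000 7.6250 12.5000] v=[-4.0000 -5.5000 6.0000]
Step 3: x=[3.1563 6.6875 13.7813] v=[-5.3750 -3.7500 5.1250]
Step 4: x=[1.9063 6.6407 14.2891] v=[-5.0001 -0.1874 2.0312]
Step 5: x=[1.3633 7.3224 13.8848] v=[-2.1720 2.7266 -1.6172]
Step 6: x=[1.9693 8.1549 12.8399] v=[2.4238 3.3299 -4.1796]
Max displacement = 2.6367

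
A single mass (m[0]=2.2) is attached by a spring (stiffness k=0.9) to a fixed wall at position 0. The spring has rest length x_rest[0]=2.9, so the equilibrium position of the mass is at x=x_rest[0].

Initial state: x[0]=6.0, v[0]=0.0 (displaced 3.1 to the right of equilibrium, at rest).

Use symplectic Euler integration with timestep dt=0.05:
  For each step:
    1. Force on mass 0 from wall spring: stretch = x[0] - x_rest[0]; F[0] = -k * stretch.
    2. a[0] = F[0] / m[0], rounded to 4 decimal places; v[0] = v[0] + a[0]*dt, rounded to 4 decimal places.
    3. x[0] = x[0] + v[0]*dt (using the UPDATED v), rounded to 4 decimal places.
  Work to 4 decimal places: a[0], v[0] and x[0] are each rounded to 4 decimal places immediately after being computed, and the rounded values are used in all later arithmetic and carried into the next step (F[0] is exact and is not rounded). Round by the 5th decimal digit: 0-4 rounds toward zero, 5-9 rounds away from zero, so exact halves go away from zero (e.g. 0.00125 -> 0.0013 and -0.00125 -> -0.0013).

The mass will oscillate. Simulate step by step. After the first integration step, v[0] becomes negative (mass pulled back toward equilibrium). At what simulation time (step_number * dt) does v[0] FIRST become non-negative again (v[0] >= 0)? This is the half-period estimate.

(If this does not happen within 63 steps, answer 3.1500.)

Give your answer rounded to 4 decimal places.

Step 0: x=[6.0000] v=[0.0000]
Step 1: x=[5.9968] v=[-0.0634]
Step 2: x=[5.9905] v=[-0.1267]
Step 3: x=[5.9810] v=[-0.1899]
Step 4: x=[5.9684] v=[-0.2529]
Step 5: x=[5.9526] v=[-0.3157]
Step 6: x=[5.9337] v=[-0.3781]
Step 7: x=[5.9117] v=[-0.4402]
Step 8: x=[5.8866] v=[-0.5018]
Step 9: x=[5.8585] v=[-0.5629]
Step 10: x=[5.8273] v=[-0.6234]
Step 11: x=[5.7931] v=[-0.6833]
Step 12: x=[5.7560] v=[-0.7425]
Step 13: x=[5.7160] v=[-0.8009]
Step 14: x=[5.6731] v=[-0.8585]
Step 15: x=[5.6273] v=[-0.9152]
Step 16: x=[5.5788] v=[-0.9710]
Step 17: x=[5.5275] v=[-1.0258]
Step 18: x=[5.4735] v=[-1.0795]
Step 19: x=[5.4169] v=[-1.1321]
Step 20: x=[5.3577] v=[-1.1836]
Step 21: x=[5.2960] v=[-1.2339]
Step 22: x=[5.2319] v=[-1.2829]
Step 23: x=[5.1654] v=[-1.3306]
Step 24: x=[5.0966] v=[-1.3769]
Step 25: x=[5.0255] v=[-1.4218]
Step 26: x=[4.9522] v=[-1.4653]
Step 27: x=[4.8768] v=[-1.5073]
Step 28: x=[4.7994] v=[-1.5477]
Step 29: x=[4.7201] v=[-1.5866]
Step 30: x=[4.6389] v=[-1.6238]
Step 31: x=[4.5559] v=[-1.6594]
Step 32: x=[4.4712] v=[-1.6933]
Step 33: x=[4.3849] v=[-1.7254]
Step 34: x=[4.2971] v=[-1.7558]
Step 35: x=[4.2079] v=[-1.7844]
Step 36: x=[4.1173] v=[-1.8112]
Step 37: x=[4.0255] v=[-1.8361]
Step 38: x=[3.9325] v=[-1.8591]
Step 39: x=[3.8385] v=[-1.8802]
Step 40: x=[3.7435] v=[-1.8994]
Step 41: x=[3.6477] v=[-1.9167]
Step 42: x=[3.5511] v=[-1.9320]
Step 43: x=[3.4538] v=[-1.9453]
Step 44: x=[3.3560] v=[-1.9566]
Step 45: x=[3.2577] v=[-1.9659]
Step 46: x=[3.1590] v=[-1.9732]
Step 47: x=[3.0601] v=[-1.9785]
Step 48: x=[2.9610] v=[-1.9818]
Step 49: x=[2.8618] v=[-1.9831]
Step 50: x=[2.7627] v=[-1.9823]
Step 51: x=[2.6637] v=[-1.9795]
Step 52: x=[2.5650] v=[-1.9747]
Step 53: x=[2.4666] v=[-1.9679]
Step 54: x=[2.3687] v=[-1.9590]
Step 55: x=[2.2713] v=[-1.9481]
Step 56: x=[2.1745] v=[-1.9352]
Step 57: x=[2.0785] v=[-1.9204]
Step 58: x=[1.9833] v=[-1.9036]
Step 59: x=[1.8891] v=[-1.8849]
Step 60: x=[1.7959] v=[-1.8642]
Step 61: x=[1.7038] v=[-1.8416]
Step 62: x=[1.6129] v=[-1.8171]
Step 63: x=[1.5234] v=[-1.7908]
v[0] did not become non-negative within 63 steps; using fallback time=3.1500

Answer: 3.1500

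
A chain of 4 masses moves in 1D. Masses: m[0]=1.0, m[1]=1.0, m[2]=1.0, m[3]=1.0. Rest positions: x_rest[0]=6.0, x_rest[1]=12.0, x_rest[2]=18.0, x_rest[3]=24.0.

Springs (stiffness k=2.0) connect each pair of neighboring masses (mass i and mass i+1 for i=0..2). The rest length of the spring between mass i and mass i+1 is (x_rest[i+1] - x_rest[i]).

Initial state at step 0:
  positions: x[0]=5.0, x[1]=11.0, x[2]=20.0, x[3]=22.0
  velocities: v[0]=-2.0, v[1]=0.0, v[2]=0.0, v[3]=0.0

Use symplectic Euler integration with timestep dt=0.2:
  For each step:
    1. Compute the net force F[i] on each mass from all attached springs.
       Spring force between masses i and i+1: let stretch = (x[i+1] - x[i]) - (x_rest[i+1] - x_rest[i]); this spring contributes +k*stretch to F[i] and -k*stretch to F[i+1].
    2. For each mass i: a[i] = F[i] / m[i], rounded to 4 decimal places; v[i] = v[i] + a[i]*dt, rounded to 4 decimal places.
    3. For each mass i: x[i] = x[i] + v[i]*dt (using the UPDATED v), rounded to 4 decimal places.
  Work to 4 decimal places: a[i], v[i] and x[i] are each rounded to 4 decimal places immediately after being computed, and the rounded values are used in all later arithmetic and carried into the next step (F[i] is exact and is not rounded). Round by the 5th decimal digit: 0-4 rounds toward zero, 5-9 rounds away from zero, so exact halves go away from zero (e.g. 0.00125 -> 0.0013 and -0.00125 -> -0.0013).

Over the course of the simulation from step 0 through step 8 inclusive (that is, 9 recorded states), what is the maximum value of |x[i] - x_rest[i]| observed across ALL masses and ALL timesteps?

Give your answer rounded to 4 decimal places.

Answer: 2.9307

Derivation:
Step 0: x=[5.0000 11.0000 20.0000 22.0000] v=[-2.0000 0.0000 0.0000 0.0000]
Step 1: x=[4.6000 11.2400 19.4400 22.3200] v=[-2.0000 1.2000 -2.8000 1.6000]
Step 2: x=[4.2512 11.6048 18.4544 22.8896] v=[-1.7440 1.8240 -4.9280 2.8480]
Step 3: x=[4.0107 11.9293 17.2756 23.5844] v=[-1.2026 1.6224 -5.8938 3.4739]
Step 4: x=[3.9237 12.0480 16.1738 24.2545] v=[-0.4352 0.5935 -5.5088 3.3504]
Step 5: x=[4.0066 11.8468 15.3884 24.7581] v=[0.4145 -1.0059 -3.9268 2.5181]
Step 6: x=[4.2367 11.3017 15.0693 24.9921] v=[1.1506 -2.7253 -1.5956 1.1702]
Step 7: x=[4.5520 10.4928 15.2426 24.9123] v=[1.5766 -4.0443 0.8665 -0.3989]
Step 8: x=[4.8626 9.5887 15.8095 24.5389] v=[1.5529 -4.5207 2.8345 -1.8668]
Max displacement = 2.9307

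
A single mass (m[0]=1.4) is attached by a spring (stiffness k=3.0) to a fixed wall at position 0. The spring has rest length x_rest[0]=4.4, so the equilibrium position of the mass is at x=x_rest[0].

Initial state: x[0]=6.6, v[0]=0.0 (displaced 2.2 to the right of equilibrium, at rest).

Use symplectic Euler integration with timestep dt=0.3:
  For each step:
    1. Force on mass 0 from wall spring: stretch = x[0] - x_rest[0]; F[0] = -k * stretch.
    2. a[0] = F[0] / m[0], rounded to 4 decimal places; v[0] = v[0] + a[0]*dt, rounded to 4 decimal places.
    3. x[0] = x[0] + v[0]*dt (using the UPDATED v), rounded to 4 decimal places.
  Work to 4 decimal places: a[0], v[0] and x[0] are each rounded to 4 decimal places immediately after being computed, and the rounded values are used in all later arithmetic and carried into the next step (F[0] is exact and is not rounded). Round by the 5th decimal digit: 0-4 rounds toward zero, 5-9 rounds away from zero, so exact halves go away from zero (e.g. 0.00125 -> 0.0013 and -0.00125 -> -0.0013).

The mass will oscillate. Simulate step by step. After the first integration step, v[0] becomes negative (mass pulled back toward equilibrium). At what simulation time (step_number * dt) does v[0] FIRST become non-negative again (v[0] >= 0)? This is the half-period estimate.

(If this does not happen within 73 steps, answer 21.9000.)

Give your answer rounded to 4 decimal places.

Answer: 2.4000

Derivation:
Step 0: x=[6.6000] v=[0.0000]
Step 1: x=[6.1757] v=[-1.4143]
Step 2: x=[5.4090] v=[-2.5558]
Step 3: x=[4.4477] v=[-3.2044]
Step 4: x=[3.4772] v=[-3.2351]
Step 5: x=[2.6846] v=[-2.6419]
Step 6: x=[2.2229] v=[-1.5391]
Step 7: x=[2.1811] v=[-0.1395]
Step 8: x=[2.5672] v=[1.2869]
First v>=0 after going negative at step 8, time=2.4000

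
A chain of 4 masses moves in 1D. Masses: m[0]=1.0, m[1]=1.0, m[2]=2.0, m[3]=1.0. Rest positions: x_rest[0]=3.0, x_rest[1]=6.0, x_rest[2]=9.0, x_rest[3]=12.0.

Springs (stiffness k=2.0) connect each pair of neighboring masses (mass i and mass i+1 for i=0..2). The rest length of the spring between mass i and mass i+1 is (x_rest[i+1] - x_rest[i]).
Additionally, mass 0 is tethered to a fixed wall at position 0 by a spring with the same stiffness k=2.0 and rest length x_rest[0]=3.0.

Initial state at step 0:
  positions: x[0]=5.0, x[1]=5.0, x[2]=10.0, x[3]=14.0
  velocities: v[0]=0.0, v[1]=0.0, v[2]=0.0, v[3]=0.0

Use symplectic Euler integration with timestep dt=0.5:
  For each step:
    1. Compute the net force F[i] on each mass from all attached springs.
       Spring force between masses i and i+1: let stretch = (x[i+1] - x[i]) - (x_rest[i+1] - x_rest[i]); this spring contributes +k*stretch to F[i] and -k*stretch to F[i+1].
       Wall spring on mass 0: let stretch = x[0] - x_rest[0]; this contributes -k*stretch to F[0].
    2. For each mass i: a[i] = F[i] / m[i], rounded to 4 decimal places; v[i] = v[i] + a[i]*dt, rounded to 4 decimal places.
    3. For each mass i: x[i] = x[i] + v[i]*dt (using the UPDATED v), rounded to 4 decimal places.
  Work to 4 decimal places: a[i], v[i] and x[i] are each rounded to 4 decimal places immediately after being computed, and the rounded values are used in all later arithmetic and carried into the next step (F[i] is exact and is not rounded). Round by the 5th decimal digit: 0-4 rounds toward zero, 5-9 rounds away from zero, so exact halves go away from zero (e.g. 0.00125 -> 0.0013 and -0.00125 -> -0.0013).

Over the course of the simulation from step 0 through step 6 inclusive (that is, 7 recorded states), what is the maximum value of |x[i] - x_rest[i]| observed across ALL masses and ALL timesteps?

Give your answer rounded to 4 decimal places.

Step 0: x=[5.0000 5.0000 10.0000 14.0000] v=[0.0000 0.0000 0.0000 0.0000]
Step 1: x=[2.5000 7.5000 9.7500 13.5000] v=[-5.0000 5.0000 -0.5000 -1.0000]
Step 2: x=[1.2500 8.6250 9.8750 12.6250] v=[-2.5000 2.2500 0.2500 -1.7500]
Step 3: x=[3.0625 6.6875 10.3750 11.8750] v=[3.6250 -3.8750 1.0000 -1.5000]
Step 4: x=[5.1563 4.7813 10.3281 11.8750] v=[4.1875 -3.8125 -0.0938 0.0000]
Step 5: x=[4.4844 5.8360 9.2812 12.6016] v=[-1.3438 2.1093 -2.0938 1.4531]
Step 6: x=[2.2461 7.9375 8.2031 13.1680] v=[-4.4766 4.2029 -2.1562 1.1327]
Max displacement = 2.6250

Answer: 2.6250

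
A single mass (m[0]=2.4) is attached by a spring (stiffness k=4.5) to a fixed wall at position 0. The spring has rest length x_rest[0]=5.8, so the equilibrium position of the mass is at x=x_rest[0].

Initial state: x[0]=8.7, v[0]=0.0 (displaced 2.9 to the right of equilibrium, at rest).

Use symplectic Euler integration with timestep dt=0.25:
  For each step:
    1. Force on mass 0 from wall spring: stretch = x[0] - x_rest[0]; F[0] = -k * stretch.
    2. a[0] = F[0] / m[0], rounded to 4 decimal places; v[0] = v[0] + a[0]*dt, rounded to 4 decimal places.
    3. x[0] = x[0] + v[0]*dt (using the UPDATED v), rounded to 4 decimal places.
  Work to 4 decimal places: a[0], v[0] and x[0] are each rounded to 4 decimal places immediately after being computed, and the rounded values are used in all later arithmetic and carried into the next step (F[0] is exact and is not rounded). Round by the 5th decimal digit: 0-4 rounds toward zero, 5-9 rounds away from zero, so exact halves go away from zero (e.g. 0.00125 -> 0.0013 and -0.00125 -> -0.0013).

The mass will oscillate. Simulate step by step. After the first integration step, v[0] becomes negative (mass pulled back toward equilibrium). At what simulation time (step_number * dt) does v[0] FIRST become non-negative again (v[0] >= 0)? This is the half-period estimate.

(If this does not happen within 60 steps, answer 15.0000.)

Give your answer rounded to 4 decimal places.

Answer: 2.5000

Derivation:
Step 0: x=[8.7000] v=[0.0000]
Step 1: x=[8.3602] v=[-1.3594]
Step 2: x=[7.7203] v=[-2.5595]
Step 3: x=[6.8554] v=[-3.4597]
Step 4: x=[5.8668] v=[-3.9544]
Step 5: x=[4.8704] v=[-3.9857]
Step 6: x=[3.9829] v=[-3.5500]
Step 7: x=[3.3084] v=[-2.6982]
Step 8: x=[2.9258] v=[-1.5303]
Step 9: x=[2.8801] v=[-0.1830]
Step 10: x=[3.1765] v=[1.1857]
First v>=0 after going negative at step 10, time=2.5000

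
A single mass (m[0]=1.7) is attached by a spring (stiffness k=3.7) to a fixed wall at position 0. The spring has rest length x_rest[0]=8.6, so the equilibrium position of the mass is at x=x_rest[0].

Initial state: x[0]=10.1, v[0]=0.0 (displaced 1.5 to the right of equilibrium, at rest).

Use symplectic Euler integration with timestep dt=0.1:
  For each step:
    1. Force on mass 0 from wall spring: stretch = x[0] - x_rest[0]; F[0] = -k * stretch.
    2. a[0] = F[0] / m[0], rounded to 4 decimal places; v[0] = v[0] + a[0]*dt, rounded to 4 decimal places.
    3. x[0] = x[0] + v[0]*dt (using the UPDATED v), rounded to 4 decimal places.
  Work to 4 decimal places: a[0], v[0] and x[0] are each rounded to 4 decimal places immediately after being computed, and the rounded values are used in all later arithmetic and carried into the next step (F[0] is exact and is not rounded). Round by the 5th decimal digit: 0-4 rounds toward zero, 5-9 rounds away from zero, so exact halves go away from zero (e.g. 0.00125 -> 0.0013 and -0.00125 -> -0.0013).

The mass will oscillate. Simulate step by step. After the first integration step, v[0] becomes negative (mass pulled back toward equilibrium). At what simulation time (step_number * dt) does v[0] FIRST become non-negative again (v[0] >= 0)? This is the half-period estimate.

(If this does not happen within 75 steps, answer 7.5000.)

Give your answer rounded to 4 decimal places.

Step 0: x=[10.1000] v=[0.0000]
Step 1: x=[10.0674] v=[-0.3265]
Step 2: x=[10.0028] v=[-0.6459]
Step 3: x=[9.9077] v=[-0.9512]
Step 4: x=[9.7841] v=[-1.2358]
Step 5: x=[9.6348] v=[-1.4935]
Step 6: x=[9.4629] v=[-1.7187]
Step 7: x=[9.2723] v=[-1.9065]
Step 8: x=[9.0670] v=[-2.0528]
Step 9: x=[8.8516] v=[-2.1544]
Step 10: x=[8.6307] v=[-2.2092]
Step 11: x=[8.4091] v=[-2.2159]
Step 12: x=[8.1917] v=[-2.1744]
Step 13: x=[7.9832] v=[-2.0855]
Step 14: x=[7.7881] v=[-1.9513]
Step 15: x=[7.6106] v=[-1.7746]
Step 16: x=[7.4547] v=[-1.5593]
Step 17: x=[7.3237] v=[-1.3100]
Step 18: x=[7.2205] v=[-1.0322]
Step 19: x=[7.1473] v=[-0.7320]
Step 20: x=[7.1057] v=[-0.4158]
Step 21: x=[7.0966] v=[-0.0906]
Step 22: x=[7.1203] v=[0.2366]
First v>=0 after going negative at step 22, time=2.2000

Answer: 2.2000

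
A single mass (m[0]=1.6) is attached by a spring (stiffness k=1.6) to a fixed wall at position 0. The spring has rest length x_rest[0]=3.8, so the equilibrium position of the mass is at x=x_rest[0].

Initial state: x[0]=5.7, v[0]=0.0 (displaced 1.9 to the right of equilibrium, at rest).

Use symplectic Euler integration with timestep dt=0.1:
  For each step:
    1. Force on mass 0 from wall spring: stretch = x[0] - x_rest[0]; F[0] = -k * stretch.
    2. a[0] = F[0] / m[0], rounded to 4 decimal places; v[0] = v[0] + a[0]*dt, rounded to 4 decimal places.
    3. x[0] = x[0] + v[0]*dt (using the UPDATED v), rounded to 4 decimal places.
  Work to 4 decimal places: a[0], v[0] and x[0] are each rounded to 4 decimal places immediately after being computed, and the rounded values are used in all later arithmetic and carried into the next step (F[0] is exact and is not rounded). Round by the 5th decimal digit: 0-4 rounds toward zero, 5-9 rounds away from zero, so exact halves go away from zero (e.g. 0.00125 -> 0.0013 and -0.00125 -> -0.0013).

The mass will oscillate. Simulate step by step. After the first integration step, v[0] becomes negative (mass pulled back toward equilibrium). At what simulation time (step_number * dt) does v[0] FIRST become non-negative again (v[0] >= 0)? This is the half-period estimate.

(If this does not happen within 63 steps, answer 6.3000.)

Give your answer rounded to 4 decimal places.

Step 0: x=[5.7000] v=[0.0000]
Step 1: x=[5.6810] v=[-0.1900]
Step 2: x=[5.6432] v=[-0.3781]
Step 3: x=[5.5870] v=[-0.5624]
Step 4: x=[5.5129] v=[-0.7411]
Step 5: x=[5.4217] v=[-0.9124]
Step 6: x=[5.3142] v=[-1.0746]
Step 7: x=[5.1916] v=[-1.2260]
Step 8: x=[5.0551] v=[-1.3652]
Step 9: x=[4.9060] v=[-1.4907]
Step 10: x=[4.7459] v=[-1.6013]
Step 11: x=[4.5763] v=[-1.6959]
Step 12: x=[4.3990] v=[-1.7735]
Step 13: x=[4.2157] v=[-1.8334]
Step 14: x=[4.0282] v=[-1.8750]
Step 15: x=[3.8384] v=[-1.8978]
Step 16: x=[3.6482] v=[-1.9016]
Step 17: x=[3.4596] v=[-1.8864]
Step 18: x=[3.2744] v=[-1.8524]
Step 19: x=[3.0944] v=[-1.7998]
Step 20: x=[2.9215] v=[-1.7292]
Step 21: x=[2.7574] v=[-1.6414]
Step 22: x=[2.6037] v=[-1.5371]
Step 23: x=[2.4620] v=[-1.4175]
Step 24: x=[2.3336] v=[-1.2837]
Step 25: x=[2.2199] v=[-1.1371]
Step 26: x=[2.1220] v=[-0.9791]
Step 27: x=[2.0409] v=[-0.8113]
Step 28: x=[1.9774] v=[-0.6354]
Step 29: x=[1.9321] v=[-0.4531]
Step 30: x=[1.9055] v=[-0.2663]
Step 31: x=[1.8978] v=[-0.0769]
Step 32: x=[1.9091] v=[0.1133]
First v>=0 after going negative at step 32, time=3.2000

Answer: 3.2000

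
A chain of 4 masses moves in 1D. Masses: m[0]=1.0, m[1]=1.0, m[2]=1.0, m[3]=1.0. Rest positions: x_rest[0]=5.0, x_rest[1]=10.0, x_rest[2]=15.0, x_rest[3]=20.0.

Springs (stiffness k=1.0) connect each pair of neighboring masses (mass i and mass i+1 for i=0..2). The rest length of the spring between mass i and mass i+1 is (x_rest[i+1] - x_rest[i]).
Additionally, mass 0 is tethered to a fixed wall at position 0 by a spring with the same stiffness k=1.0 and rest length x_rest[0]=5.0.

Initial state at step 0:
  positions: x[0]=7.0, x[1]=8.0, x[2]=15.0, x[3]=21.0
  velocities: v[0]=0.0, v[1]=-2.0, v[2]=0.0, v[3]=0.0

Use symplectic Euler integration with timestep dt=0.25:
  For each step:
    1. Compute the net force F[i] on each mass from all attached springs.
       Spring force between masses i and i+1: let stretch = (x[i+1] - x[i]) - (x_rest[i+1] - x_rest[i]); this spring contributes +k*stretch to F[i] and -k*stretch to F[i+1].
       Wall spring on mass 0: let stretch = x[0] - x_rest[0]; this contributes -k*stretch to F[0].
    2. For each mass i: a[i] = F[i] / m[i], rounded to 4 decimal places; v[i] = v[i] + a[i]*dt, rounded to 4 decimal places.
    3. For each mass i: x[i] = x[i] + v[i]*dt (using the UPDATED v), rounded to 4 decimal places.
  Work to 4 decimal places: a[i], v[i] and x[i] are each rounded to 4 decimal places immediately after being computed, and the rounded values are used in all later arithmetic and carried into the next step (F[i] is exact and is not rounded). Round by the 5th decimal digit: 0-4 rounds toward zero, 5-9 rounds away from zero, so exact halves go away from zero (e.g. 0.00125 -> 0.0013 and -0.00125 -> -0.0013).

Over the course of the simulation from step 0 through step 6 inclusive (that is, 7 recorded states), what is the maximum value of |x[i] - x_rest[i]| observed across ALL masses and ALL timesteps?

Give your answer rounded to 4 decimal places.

Step 0: x=[7.0000 8.0000 15.0000 21.0000] v=[0.0000 -2.0000 0.0000 0.0000]
Step 1: x=[6.6250 7.8750 14.9375 20.9375] v=[-1.5000 -0.5000 -0.2500 -0.2500]
Step 2: x=[5.9141 8.1133 14.8086 20.8125] v=[-2.8438 0.9531 -0.5156 -0.5000]
Step 3: x=[4.9710 8.6326 14.6365 20.6248] v=[-3.7725 2.0771 -0.6885 -0.7510]
Step 4: x=[3.9460 9.2983 14.4634 20.3753] v=[-4.0999 2.6627 -0.6924 -0.9981]
Step 5: x=[3.0089 9.9523 14.3370 20.0688] v=[-3.7483 2.6159 -0.5057 -1.2261]
Step 6: x=[2.3177 10.4464 14.2948 19.7165] v=[-2.7647 1.9762 -0.1689 -1.4091]
Max displacement = 2.6823

Answer: 2.6823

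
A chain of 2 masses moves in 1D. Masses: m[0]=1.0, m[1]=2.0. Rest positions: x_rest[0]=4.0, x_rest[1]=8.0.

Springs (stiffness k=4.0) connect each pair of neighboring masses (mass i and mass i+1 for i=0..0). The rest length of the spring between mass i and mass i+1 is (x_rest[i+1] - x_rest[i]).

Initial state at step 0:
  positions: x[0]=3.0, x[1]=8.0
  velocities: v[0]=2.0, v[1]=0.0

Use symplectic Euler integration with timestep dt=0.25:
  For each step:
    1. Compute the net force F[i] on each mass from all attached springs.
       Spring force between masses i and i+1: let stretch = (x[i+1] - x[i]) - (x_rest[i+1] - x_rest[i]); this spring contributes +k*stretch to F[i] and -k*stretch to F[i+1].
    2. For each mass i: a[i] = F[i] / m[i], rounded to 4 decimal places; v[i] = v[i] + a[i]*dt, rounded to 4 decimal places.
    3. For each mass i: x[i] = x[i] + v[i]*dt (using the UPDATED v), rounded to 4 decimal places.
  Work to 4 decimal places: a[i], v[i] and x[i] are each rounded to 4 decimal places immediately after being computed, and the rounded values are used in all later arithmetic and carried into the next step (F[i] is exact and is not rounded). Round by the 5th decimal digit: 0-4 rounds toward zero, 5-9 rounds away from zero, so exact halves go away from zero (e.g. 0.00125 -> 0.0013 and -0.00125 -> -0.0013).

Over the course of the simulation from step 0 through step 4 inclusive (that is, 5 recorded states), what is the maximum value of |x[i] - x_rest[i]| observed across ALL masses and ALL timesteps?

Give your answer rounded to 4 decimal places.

Answer: 1.3404

Derivation:
Step 0: x=[3.0000 8.0000] v=[2.0000 0.0000]
Step 1: x=[3.7500 7.8750] v=[3.0000 -0.5000]
Step 2: x=[4.5313 7.7344] v=[3.1250 -0.5625]
Step 3: x=[5.1133 7.6934] v=[2.3281 -0.1641]
Step 4: x=[5.3404 7.8299] v=[0.9082 0.5459]
Max displacement = 1.3404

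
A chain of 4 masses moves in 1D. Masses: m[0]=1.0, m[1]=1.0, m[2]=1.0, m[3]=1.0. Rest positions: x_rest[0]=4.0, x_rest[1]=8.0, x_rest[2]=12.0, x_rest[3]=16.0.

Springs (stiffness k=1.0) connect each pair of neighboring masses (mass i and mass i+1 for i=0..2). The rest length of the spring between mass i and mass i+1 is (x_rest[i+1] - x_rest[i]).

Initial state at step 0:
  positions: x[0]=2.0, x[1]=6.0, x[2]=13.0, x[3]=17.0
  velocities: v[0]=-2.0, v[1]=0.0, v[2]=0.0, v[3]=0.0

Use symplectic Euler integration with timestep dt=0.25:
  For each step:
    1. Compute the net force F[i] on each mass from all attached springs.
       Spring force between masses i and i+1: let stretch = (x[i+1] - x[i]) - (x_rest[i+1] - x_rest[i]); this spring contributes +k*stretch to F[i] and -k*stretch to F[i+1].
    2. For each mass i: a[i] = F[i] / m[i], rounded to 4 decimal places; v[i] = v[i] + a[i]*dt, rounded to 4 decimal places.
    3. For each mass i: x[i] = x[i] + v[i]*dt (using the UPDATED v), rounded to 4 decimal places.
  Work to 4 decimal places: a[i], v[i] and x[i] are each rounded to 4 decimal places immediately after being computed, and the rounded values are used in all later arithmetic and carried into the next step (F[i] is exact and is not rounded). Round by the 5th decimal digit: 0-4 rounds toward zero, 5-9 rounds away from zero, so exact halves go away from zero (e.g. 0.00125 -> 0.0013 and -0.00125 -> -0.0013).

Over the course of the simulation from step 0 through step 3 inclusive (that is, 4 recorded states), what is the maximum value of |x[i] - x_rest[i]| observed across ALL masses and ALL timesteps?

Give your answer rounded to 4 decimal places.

Answer: 3.3232

Derivation:
Step 0: x=[2.0000 6.0000 13.0000 17.0000] v=[-2.0000 0.0000 0.0000 0.0000]
Step 1: x=[1.5000 6.1875 12.8125 17.0000] v=[-2.0000 0.7500 -0.7500 0.0000]
Step 2: x=[1.0430 6.4961 12.4727 16.9883] v=[-1.8281 1.2344 -1.3594 -0.0469]
Step 3: x=[0.6768 6.8374 12.0415 16.9444] v=[-1.4648 1.3653 -1.7247 -0.1758]
Max displacement = 3.3232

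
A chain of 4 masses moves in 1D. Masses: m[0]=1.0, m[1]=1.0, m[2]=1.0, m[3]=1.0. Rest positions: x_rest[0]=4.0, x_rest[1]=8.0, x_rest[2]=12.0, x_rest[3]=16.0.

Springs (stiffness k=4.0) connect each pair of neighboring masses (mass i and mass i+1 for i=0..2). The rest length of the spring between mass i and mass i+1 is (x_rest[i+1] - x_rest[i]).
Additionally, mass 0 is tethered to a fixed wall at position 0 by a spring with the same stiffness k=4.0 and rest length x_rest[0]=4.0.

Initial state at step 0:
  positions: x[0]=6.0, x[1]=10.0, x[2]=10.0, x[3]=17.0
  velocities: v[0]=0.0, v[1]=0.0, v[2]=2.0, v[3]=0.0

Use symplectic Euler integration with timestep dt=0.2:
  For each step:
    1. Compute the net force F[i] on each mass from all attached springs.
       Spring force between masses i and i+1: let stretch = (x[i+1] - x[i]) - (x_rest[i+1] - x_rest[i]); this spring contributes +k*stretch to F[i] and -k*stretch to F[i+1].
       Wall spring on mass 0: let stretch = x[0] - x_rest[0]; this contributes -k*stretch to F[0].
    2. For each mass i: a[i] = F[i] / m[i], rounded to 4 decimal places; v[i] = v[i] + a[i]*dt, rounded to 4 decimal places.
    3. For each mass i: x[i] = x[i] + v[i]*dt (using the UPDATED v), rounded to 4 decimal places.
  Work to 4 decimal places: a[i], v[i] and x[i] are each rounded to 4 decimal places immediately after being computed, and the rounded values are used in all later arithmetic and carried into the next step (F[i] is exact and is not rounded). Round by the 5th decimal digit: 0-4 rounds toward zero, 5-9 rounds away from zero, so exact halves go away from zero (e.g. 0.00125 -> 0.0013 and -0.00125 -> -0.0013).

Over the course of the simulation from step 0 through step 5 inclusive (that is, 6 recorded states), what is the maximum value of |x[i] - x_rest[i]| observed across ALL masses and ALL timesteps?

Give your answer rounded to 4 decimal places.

Step 0: x=[6.0000 10.0000 10.0000 17.0000] v=[0.0000 0.0000 2.0000 0.0000]
Step 1: x=[5.6800 9.3600 11.5200 16.5200] v=[-1.6000 -3.2000 7.6000 -2.4000]
Step 2: x=[5.0400 8.4768 13.4944 15.8800] v=[-3.2000 -4.4160 9.8720 -3.2000]
Step 3: x=[4.1435 7.8465 15.0477 15.4983] v=[-4.4826 -3.1514 7.7664 -1.9085]
Step 4: x=[3.1765 7.7759 15.5209 15.6845] v=[-4.8350 -0.3528 2.3659 0.9310]
Step 5: x=[2.4372 8.2086 14.7811 16.4845] v=[-3.6967 2.1637 -3.6992 4.0001]
Max displacement = 3.5209

Answer: 3.5209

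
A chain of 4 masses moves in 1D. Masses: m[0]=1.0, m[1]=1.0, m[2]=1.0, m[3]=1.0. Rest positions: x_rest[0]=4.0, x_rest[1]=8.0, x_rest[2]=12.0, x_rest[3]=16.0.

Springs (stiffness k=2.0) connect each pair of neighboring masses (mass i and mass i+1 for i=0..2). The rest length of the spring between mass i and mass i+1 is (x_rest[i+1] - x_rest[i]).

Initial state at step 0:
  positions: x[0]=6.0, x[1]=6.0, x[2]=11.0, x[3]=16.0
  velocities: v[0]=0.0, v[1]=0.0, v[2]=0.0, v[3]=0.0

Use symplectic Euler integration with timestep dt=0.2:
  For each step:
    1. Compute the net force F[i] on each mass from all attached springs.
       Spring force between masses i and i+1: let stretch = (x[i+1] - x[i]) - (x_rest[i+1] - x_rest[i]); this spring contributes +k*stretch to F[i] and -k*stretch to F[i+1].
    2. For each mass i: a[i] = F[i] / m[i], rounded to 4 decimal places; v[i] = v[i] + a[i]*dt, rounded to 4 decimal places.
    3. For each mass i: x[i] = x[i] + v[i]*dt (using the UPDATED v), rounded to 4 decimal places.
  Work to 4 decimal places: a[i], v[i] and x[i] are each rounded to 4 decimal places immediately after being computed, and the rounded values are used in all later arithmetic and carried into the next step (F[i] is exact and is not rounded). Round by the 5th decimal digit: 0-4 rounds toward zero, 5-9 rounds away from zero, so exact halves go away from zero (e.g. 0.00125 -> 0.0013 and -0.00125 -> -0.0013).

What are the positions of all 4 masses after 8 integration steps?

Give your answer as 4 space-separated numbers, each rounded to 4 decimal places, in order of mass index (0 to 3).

Step 0: x=[6.0000 6.0000 11.0000 16.0000] v=[0.0000 0.0000 0.0000 0.0000]
Step 1: x=[5.6800 6.4000 11.0000 15.9200] v=[-1.6000 2.0000 0.0000 -0.4000]
Step 2: x=[5.0976 7.1104 11.0256 15.7664] v=[-2.9120 3.5520 0.1280 -0.7680]
Step 3: x=[4.3562 7.9730 11.1172 15.5535] v=[-3.7069 4.3130 0.4582 -1.0643]
Step 4: x=[3.5842 8.7978 11.3122 15.3057] v=[-3.8602 4.1240 0.9750 -1.2388]
Step 5: x=[2.9092 9.4067 11.6255 15.0585] v=[-3.3748 3.0443 1.5666 -1.2362]
Step 6: x=[2.4340 9.6733 12.0360 14.8566] v=[-2.3758 1.3328 2.0523 -1.0094]
Step 7: x=[2.2180 9.5497 12.4831 14.7491] v=[-1.0801 -0.6178 2.2355 -0.5376]
Step 8: x=[2.2685 9.0743 12.8768 14.7803] v=[0.2526 -2.3771 1.9685 0.1560]

Answer: 2.2685 9.0743 12.8768 14.7803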